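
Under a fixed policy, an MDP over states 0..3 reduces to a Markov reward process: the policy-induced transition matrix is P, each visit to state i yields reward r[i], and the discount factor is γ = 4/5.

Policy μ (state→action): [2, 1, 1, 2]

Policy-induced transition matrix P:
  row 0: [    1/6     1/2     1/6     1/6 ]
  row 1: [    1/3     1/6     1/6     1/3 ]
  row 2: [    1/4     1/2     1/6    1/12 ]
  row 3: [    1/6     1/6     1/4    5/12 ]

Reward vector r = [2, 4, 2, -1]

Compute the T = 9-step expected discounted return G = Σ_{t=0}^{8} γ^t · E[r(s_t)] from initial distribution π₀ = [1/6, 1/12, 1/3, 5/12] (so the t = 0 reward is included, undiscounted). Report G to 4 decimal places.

t=0: π = [0.1667, 0.0833, 0.3333, 0.4167], E[r] = 0.9167, γ^t·E[r] = 0.916667, running G = 0.916667
t=1: π = [0.2083, 0.3333, 0.2014, 0.2569], E[r] = 1.8958, γ^t·E[r] = 1.516667, running G = 2.433333
t=2: π = [0.2390, 0.3032, 0.1881, 0.2697], E[r] = 1.7975, γ^t·E[r] = 1.150370, running G = 3.583704
t=3: π = [0.2329, 0.3090, 0.1891, 0.2690], E[r] = 1.8112, γ^t·E[r] = 0.927333, running G = 4.511037
t=4: π = [0.2339, 0.3073, 0.1891, 0.2696], E[r] = 1.8057, γ^t·E[r] = 0.739630, running G = 5.250667
t=5: π = [0.2336, 0.3077, 0.1891, 0.2695], E[r] = 1.8067, γ^t·E[r] = 0.592021, running G = 5.842688
t=6: π = [0.2337, 0.3076, 0.1891, 0.2696], E[r] = 1.8065, γ^t·E[r] = 0.473558, running G = 6.316246
t=7: π = [0.2337, 0.3076, 0.1891, 0.2696], E[r] = 1.8065, γ^t·E[r] = 0.378857, running G = 6.695103
t=8: π = [0.2337, 0.3076, 0.1891, 0.2696], E[r] = 1.8065, γ^t·E[r] = 0.303084, running G = 6.998186

G = 6.9982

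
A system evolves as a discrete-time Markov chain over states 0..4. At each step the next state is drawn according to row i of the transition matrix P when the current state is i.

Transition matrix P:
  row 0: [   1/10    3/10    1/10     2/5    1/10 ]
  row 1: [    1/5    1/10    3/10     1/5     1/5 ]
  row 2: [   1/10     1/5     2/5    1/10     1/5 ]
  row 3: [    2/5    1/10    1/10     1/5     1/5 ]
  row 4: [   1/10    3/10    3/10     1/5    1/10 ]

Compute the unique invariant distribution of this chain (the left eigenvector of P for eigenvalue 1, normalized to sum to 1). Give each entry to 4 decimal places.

π = [0.1830, 0.1942, 0.2455, 0.2121, 0.1652]

Balance equations π_j = Σ_i π_i·P[i][j]:
  π_0 = 1/10·π_0 + 1/5·π_1 + 1/10·π_2 + 2/5·π_3 + 1/10·π_4
  π_1 = 3/10·π_0 + 1/10·π_1 + 1/5·π_2 + 1/10·π_3 + 3/10·π_4
  π_2 = 1/10·π_0 + 3/10·π_1 + 2/5·π_2 + 1/10·π_3 + 3/10·π_4
  π_3 = 2/5·π_0 + 1/5·π_1 + 1/10·π_2 + 1/5·π_3 + 1/5·π_4
  normalize: π_0 + π_1 + π_2 + π_3 + π_4 = 1
Solving the linear system gives exactly π = [41/224, 87/448, 55/224, 95/448, 37/224].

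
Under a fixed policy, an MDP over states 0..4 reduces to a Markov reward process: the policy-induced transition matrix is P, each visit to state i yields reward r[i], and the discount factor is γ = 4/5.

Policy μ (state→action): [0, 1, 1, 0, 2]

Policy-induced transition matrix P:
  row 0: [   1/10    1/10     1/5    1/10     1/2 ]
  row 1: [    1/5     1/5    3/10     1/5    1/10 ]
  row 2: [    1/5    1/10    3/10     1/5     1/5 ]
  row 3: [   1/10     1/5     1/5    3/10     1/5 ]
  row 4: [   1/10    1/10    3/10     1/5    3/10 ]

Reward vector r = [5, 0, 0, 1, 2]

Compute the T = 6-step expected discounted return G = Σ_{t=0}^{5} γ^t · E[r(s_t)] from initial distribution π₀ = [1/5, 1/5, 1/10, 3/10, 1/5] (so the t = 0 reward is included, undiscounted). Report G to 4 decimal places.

G = 5.4722

t=0: π = [0.2000, 0.2000, 0.1000, 0.3000, 0.2000], E[r] = 1.7000, γ^t·E[r] = 1.700000, running G = 1.700000
t=1: π = [0.1300, 0.1500, 0.2500, 0.2100, 0.2600], E[r] = 1.3800, γ^t·E[r] = 1.104000, running G = 2.804000
t=2: π = [0.1400, 0.1360, 0.2660, 0.2080, 0.2500], E[r] = 1.4080, γ^t·E[r] = 0.901120, running G = 3.705120
t=3: π = [0.1402, 0.1344, 0.2652, 0.2068, 0.2534], E[r] = 1.4146, γ^t·E[r] = 0.724275, running G = 4.429395
t=4: π = [0.1400, 0.1341, 0.2653, 0.2067, 0.2540], E[r] = 1.4144, γ^t·E[r] = 0.579330, running G = 5.008725
t=5: π = [0.1399, 0.1341, 0.2653, 0.2067, 0.2540], E[r] = 1.4143, γ^t·E[r] = 0.463446, running G = 5.472171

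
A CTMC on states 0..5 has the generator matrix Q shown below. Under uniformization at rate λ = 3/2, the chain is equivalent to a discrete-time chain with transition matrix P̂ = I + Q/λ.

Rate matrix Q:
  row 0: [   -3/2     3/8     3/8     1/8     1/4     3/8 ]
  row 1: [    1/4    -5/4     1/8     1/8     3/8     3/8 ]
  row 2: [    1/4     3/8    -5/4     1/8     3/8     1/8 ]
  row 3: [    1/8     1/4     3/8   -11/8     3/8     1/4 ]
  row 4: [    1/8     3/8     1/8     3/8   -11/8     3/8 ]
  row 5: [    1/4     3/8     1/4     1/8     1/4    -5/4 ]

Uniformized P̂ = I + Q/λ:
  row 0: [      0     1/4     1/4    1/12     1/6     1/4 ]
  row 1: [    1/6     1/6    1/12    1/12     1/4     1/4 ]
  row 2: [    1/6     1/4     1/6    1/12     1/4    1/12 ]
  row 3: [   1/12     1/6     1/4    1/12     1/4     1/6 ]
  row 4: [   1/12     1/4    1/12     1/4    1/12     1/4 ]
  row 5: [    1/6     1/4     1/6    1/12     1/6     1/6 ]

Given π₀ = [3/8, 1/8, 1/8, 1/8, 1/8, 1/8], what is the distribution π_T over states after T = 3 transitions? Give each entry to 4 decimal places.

t=0: π = [0.3750, 0.1250, 0.1250, 0.1250, 0.1250, 0.1250]
t=1: π = [0.0833, 0.2292, 0.1875, 0.1042, 0.1875, 0.2083]
t=2: π = [0.1285, 0.2222, 0.1476, 0.1146, 0.1944, 0.1927]
t=3: π = [0.1195, 0.2219, 0.1522, 0.1157, 0.1908, 0.1998]

π = [0.1195, 0.2219, 0.1522, 0.1157, 0.1908, 0.1998]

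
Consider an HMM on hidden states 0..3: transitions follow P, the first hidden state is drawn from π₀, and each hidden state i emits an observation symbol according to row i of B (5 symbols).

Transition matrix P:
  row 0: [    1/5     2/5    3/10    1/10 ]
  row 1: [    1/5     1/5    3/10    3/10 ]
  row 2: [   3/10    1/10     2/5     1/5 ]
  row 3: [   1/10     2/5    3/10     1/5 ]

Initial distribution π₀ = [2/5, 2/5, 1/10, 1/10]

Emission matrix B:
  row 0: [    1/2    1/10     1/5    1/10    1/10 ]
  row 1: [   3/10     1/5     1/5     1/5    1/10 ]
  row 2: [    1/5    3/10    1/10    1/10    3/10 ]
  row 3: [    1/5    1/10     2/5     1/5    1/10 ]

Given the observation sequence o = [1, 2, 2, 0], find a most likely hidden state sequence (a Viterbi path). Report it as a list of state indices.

path = [1, 3, 3, 1]

t=0: δ = [4.000e-02, 8.000e-02, 3.000e-02, 1.000e-02]  (obs o_0=1)
t=1: δ = [3.200e-03, 3.200e-03, 2.400e-03, 9.600e-03]  ψ = [1, 0, 1, 1]  (obs o_1=2)
t=2: δ = [1.920e-04, 7.680e-04, 2.880e-04, 7.680e-04]  ψ = [3, 3, 3, 3]  (obs o_2=2)
t=3: δ = [7.680e-05, 9.216e-05, 4.608e-05, 4.608e-05]  ψ = [1, 3, 1, 1]  (obs o_3=0)
backtrack: best end state = 1; path = [1, 3, 3, 1]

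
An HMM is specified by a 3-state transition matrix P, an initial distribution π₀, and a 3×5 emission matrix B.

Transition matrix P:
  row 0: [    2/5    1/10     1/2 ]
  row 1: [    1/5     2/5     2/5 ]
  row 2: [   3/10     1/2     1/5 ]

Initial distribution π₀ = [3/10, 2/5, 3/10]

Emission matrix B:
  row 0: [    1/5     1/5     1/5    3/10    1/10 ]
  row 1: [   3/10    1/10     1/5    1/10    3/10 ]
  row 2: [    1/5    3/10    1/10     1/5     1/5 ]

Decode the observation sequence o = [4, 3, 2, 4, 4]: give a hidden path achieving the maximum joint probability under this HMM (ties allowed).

path = [1, 2, 1, 1, 1]

t=0: δ = [3.000e-02, 1.200e-01, 6.000e-02]  (obs o_0=4)
t=1: δ = [7.200e-03, 4.800e-03, 9.600e-03]  ψ = [1, 1, 1]  (obs o_1=3)
t=2: δ = [5.760e-04, 9.600e-04, 3.600e-04]  ψ = [0, 2, 0]  (obs o_2=2)
t=3: δ = [2.304e-05, 1.152e-04, 7.680e-05]  ψ = [0, 1, 1]  (obs o_3=4)
t=4: δ = [2.304e-06, 1.382e-05, 9.216e-06]  ψ = [1, 1, 1]  (obs o_4=4)
backtrack: best end state = 1; path = [1, 2, 1, 1, 1]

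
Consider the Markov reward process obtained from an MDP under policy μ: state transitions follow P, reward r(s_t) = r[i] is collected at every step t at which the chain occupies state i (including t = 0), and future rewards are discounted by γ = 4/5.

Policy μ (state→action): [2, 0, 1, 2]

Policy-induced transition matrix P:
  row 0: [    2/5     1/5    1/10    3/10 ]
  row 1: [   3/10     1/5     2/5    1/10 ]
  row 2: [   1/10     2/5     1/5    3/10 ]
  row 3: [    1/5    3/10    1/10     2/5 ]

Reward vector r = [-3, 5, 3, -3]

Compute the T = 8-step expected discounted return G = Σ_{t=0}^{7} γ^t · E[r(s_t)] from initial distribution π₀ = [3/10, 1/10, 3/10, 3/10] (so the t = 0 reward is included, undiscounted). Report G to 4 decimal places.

G = 0.6153

t=0: π = [0.3000, 0.1000, 0.3000, 0.3000], E[r] = -0.4000, γ^t·E[r] = -0.400000, running G = -0.400000
t=1: π = [0.2400, 0.2900, 0.1600, 0.3100], E[r] = 0.2800, γ^t·E[r] = 0.224000, running G = -0.176000
t=2: π = [0.2610, 0.2630, 0.2030, 0.2730], E[r] = 0.3220, γ^t·E[r] = 0.206080, running G = 0.030080
t=3: π = [0.2582, 0.2679, 0.1992, 0.2747], E[r] = 0.3384, γ^t·E[r] = 0.173261, running G = 0.203341
t=4: π = [0.2585, 0.2673, 0.2003, 0.2739], E[r] = 0.3402, γ^t·E[r] = 0.139354, running G = 0.342695
t=5: π = [0.2584, 0.2674, 0.2002, 0.2739], E[r] = 0.3409, γ^t·E[r] = 0.111709, running G = 0.454404
t=6: π = [0.2584, 0.2674, 0.2003, 0.2739], E[r] = 0.3410, γ^t·E[r] = 0.089400, running G = 0.543804
t=7: π = [0.2584, 0.2674, 0.2003, 0.2739], E[r] = 0.3411, γ^t·E[r] = 0.071528, running G = 0.615332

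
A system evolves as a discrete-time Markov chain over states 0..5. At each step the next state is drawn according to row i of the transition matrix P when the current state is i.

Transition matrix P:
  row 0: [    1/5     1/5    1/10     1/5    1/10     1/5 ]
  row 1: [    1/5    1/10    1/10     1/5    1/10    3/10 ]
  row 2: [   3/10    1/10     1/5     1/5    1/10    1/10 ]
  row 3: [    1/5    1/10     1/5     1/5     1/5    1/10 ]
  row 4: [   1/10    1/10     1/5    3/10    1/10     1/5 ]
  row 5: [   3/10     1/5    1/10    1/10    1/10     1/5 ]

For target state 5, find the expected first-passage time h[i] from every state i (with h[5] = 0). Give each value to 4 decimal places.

h = [5.6250, 5.1136, 6.3068, 6.3258, 5.8144, 0.0000]

First-step conditioning: h[5] = 0; for i ≠ 5, h[i] = 1 + Σ_k P[i][k]·h[k].
  h[0] = 1 + 1/5·h[0] + 1/5·h[1] + 1/10·h[2] + 1/5·h[3] + 1/10·h[4]
  h[1] = 1 + 1/5·h[0] + 1/10·h[1] + 1/10·h[2] + 1/5·h[3] + 1/10·h[4]
  h[2] = 1 + 3/10·h[0] + 1/10·h[1] + 1/5·h[2] + 1/5·h[3] + 1/10·h[4]
  h[3] = 1 + 1/5·h[0] + 1/10·h[1] + 1/5·h[2] + 1/5·h[3] + 1/5·h[4]
  h[4] = 1 + 1/10·h[0] + 1/10·h[1] + 1/5·h[2] + 3/10·h[3] + 1/10·h[4]
Solving the 5×5 linear system over states ≠ 5 gives exactly h = [45/8, 225/44, 555/88, 835/132, 1535/264, 0] (h[5] = 0 is the target).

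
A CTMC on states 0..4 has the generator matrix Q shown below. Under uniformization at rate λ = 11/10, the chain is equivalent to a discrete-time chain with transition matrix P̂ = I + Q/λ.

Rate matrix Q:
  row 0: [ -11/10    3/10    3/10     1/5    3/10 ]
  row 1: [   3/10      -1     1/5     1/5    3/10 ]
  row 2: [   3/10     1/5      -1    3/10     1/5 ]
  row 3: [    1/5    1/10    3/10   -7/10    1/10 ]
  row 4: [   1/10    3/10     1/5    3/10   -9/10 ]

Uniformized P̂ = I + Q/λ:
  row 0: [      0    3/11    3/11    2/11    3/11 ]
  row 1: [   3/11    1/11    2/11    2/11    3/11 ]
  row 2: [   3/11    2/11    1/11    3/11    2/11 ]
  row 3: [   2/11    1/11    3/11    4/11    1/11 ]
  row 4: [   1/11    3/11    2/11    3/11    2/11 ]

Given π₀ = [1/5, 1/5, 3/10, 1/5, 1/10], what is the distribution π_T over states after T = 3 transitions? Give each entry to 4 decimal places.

π = [0.1694, 0.1739, 0.2021, 0.2657, 0.1889]

t=0: π = [0.2000, 0.2000, 0.3000, 0.2000, 0.1000]
t=1: π = [0.1818, 0.1727, 0.1909, 0.2545, 0.2000]
t=2: π = [0.1636, 0.1777, 0.2041, 0.2636, 0.1909]
t=3: π = [0.1694, 0.1739, 0.2021, 0.2657, 0.1889]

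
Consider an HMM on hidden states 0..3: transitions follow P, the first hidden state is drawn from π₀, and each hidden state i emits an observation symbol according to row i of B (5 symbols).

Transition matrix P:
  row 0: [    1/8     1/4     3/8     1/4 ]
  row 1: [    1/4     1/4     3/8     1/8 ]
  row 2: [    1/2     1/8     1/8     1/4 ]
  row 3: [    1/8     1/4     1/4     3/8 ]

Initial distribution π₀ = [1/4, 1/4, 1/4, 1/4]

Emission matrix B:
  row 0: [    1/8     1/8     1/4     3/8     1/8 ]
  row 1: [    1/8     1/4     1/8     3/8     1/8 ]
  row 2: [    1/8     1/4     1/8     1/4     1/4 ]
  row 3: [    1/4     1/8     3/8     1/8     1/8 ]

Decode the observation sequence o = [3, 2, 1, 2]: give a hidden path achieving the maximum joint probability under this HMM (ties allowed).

t=0: δ = [9.375e-02, 9.375e-02, 6.250e-02, 3.125e-02]  (obs o_0=3)
t=1: δ = [7.812e-03, 2.930e-03, 4.395e-03, 8.789e-03]  ψ = [2, 0, 0, 0]  (obs o_1=2)
t=2: δ = [2.747e-04, 5.493e-04, 7.324e-04, 4.120e-04]  ψ = [2, 3, 0, 3]  (obs o_2=1)
t=3: δ = [9.155e-05, 1.717e-05, 2.575e-05, 6.866e-05]  ψ = [2, 1, 1, 2]  (obs o_3=2)
backtrack: best end state = 0; path = [2, 0, 2, 0]

path = [2, 0, 2, 0]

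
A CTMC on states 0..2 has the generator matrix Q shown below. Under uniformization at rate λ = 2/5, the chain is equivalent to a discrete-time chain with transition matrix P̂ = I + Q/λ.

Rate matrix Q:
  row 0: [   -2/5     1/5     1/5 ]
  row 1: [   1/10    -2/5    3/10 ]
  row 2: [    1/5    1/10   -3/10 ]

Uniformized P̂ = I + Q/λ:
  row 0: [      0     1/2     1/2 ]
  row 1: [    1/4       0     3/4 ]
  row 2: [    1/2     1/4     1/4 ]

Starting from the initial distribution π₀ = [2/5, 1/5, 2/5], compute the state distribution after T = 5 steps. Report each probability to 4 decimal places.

π = [0.2918, 0.2580, 0.4502]

t=0: π = [0.4000, 0.2000, 0.4000]
t=1: π = [0.2500, 0.3000, 0.4500]
t=2: π = [0.3000, 0.2375, 0.4625]
t=3: π = [0.2906, 0.2656, 0.4438]
t=4: π = [0.2883, 0.2563, 0.4555]
t=5: π = [0.2918, 0.2580, 0.4502]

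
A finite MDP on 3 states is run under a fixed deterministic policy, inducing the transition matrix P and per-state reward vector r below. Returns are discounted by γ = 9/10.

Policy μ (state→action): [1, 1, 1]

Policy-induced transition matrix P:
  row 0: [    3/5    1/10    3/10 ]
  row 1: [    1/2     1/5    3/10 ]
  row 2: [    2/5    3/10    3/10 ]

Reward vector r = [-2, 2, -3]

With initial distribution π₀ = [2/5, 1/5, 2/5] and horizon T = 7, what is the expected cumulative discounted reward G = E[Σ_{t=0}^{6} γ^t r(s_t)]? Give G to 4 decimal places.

t=0: π = [0.4000, 0.2000, 0.4000], E[r] = -1.6000, γ^t·E[r] = -1.600000, running G = -1.600000
t=1: π = [0.5000, 0.2000, 0.3000], E[r] = -1.5000, γ^t·E[r] = -1.350000, running G = -2.950000
t=2: π = [0.5200, 0.1800, 0.3000], E[r] = -1.5800, γ^t·E[r] = -1.279800, running G = -4.229800
t=3: π = [0.5220, 0.1780, 0.3000], E[r] = -1.5880, γ^t·E[r] = -1.157652, running G = -5.387452
t=4: π = [0.5222, 0.1778, 0.3000], E[r] = -1.5888, γ^t·E[r] = -1.042412, running G = -6.429864
t=5: π = [0.5222, 0.1778, 0.3000], E[r] = -1.5889, γ^t·E[r] = -0.938218, running G = -7.368081
t=6: π = [0.5222, 0.1778, 0.3000], E[r] = -1.5889, γ^t·E[r] = -0.844400, running G = -8.212482

G = -8.2125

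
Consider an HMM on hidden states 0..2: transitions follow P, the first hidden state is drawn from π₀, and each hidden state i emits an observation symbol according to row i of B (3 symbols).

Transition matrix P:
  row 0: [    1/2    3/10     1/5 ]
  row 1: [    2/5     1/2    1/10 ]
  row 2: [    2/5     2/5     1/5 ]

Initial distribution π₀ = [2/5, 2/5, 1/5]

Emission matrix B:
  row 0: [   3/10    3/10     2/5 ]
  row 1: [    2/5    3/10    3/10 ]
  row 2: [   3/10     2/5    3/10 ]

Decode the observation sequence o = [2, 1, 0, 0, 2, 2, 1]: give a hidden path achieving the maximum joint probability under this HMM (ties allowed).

path = [1, 1, 1, 1, 0, 0, 0]

t=0: δ = [1.600e-01, 1.200e-01, 6.000e-02]  (obs o_0=2)
t=1: δ = [2.400e-02, 1.800e-02, 1.280e-02]  ψ = [0, 1, 0]  (obs o_1=1)
t=2: δ = [3.600e-03, 3.600e-03, 1.440e-03]  ψ = [0, 1, 0]  (obs o_2=0)
t=3: δ = [5.400e-04, 7.200e-04, 2.160e-04]  ψ = [0, 1, 0]  (obs o_3=0)
t=4: δ = [1.152e-04, 1.080e-04, 3.240e-05]  ψ = [1, 1, 0]  (obs o_4=2)
t=5: δ = [2.304e-05, 1.620e-05, 6.912e-06]  ψ = [0, 1, 0]  (obs o_5=2)
t=6: δ = [3.456e-06, 2.430e-06, 1.843e-06]  ψ = [0, 1, 0]  (obs o_6=1)
backtrack: best end state = 0; path = [1, 1, 1, 1, 0, 0, 0]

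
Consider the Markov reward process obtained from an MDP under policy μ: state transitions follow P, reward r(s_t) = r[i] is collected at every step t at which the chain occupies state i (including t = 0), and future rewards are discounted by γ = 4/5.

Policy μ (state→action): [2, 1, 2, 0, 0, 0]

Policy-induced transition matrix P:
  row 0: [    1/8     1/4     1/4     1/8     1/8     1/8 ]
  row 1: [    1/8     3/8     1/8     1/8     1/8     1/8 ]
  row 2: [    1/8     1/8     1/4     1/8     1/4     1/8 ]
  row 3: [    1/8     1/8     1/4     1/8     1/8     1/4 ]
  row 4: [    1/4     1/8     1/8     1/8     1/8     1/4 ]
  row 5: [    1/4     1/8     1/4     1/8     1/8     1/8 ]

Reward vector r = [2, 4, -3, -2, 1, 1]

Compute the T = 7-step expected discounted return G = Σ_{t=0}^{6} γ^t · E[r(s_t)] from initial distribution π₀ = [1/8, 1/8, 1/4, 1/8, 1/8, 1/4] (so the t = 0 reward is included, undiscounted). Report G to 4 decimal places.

t=0: π = [0.1250, 0.1250, 0.2500, 0.1250, 0.1250, 0.2500], E[r] = 0.1250, γ^t·E[r] = 0.125000, running G = 0.125000
t=1: π = [0.1719, 0.1719, 0.2188, 0.1250, 0.1563, 0.1563], E[r] = 0.4375, γ^t·E[r] = 0.350000, running G = 0.475000
t=2: π = [0.1641, 0.1895, 0.2090, 0.1250, 0.1523, 0.1602], E[r] = 0.5215, γ^t·E[r] = 0.333750, running G = 0.808750
t=3: π = [0.1641, 0.1929, 0.2073, 0.1250, 0.1511, 0.1597], E[r] = 0.5386, γ^t·E[r] = 0.275750, running G = 1.084500
t=4: π = [0.1638, 0.1937, 0.2070, 0.1250, 0.1509, 0.1595], E[r] = 0.5420, γ^t·E[r] = 0.222013, running G = 1.306513
t=5: π = [0.1638, 0.1939, 0.2069, 0.1250, 0.1509, 0.1595], E[r] = 0.5429, γ^t·E[r] = 0.177884, running G = 1.484396
t=6: π = [0.1638, 0.1940, 0.2069, 0.1250, 0.1509, 0.1595], E[r] = 0.5430, γ^t·E[r] = 0.142357, running G = 1.626754

G = 1.6268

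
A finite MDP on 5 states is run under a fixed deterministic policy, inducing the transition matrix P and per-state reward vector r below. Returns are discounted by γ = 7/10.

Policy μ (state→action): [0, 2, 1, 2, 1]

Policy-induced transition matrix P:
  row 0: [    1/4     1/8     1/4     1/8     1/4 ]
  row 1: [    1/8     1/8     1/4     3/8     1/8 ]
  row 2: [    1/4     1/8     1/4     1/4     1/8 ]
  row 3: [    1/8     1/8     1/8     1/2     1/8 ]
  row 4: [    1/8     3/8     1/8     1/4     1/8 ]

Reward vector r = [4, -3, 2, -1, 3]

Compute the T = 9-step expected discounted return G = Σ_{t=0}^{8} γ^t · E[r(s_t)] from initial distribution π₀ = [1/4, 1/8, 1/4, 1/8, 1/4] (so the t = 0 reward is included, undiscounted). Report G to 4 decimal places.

G = 3.3580

t=0: π = [0.2500, 0.1250, 0.2500, 0.1250, 0.2500], E[r] = 1.7500, γ^t·E[r] = 1.750000, running G = 1.750000
t=1: π = [0.1875, 0.1875, 0.2031, 0.2656, 0.1563], E[r] = 0.7969, γ^t·E[r] = 0.557813, running G = 2.307813
t=2: π = [0.1738, 0.1641, 0.1973, 0.3164, 0.1484], E[r] = 0.7266, γ^t·E[r] = 0.356016, running G = 2.663828
t=3: π = [0.1714, 0.1621, 0.1919, 0.3279, 0.1467], E[r] = 0.6953, γ^t·E[r] = 0.238492, running G = 2.902320
t=4: π = [0.1704, 0.1617, 0.1907, 0.3308, 0.1464], E[r] = 0.6864, γ^t·E[r] = 0.164805, running G = 3.067125
t=5: π = [0.1701, 0.1616, 0.1903, 0.3316, 0.1463], E[r] = 0.6837, γ^t·E[r] = 0.114911, running G = 3.182036
t=6: π = [0.1701, 0.1616, 0.1903, 0.3318, 0.1463], E[r] = 0.6830, γ^t·E[r] = 0.080354, running G = 3.262390
t=7: π = [0.1700, 0.1616, 0.1902, 0.3319, 0.1463], E[r] = 0.6828, γ^t·E[r] = 0.056232, running G = 3.318623
t=8: π = [0.1700, 0.1616, 0.1902, 0.3319, 0.1463], E[r] = 0.6828, γ^t·E[r] = 0.039360, running G = 3.357982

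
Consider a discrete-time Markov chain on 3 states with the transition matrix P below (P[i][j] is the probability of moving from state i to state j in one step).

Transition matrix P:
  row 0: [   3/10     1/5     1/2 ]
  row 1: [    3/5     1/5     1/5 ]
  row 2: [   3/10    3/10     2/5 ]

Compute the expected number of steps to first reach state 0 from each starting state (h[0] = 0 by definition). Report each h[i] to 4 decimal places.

First-step conditioning: h[0] = 0; for i ≠ 0, h[i] = 1 + Σ_k P[i][k]·h[k].
  h[1] = 1 + 1/5·h[1] + 1/5·h[2]
  h[2] = 1 + 3/10·h[1] + 2/5·h[2]
Solving the 2×2 linear system over states ≠ 0 gives exactly h = [0, 40/21, 55/21] (h[0] = 0 is the target).

h = [0.0000, 1.9048, 2.6190]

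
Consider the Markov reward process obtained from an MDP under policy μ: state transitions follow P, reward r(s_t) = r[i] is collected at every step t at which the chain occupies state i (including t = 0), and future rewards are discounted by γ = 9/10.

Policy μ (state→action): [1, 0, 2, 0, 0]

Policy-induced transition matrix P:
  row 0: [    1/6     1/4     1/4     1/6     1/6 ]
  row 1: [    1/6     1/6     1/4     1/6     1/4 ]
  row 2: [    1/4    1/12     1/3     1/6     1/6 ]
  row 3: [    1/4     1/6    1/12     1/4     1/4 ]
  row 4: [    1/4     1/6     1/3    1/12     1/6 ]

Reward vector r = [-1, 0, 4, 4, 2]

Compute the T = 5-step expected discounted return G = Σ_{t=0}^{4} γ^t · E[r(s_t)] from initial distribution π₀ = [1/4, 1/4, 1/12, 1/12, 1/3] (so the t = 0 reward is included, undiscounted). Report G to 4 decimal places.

t=0: π = [0.2500, 0.2500, 0.0833, 0.0833, 0.3333], E[r] = 1.0833, γ^t·E[r] = 1.083333, running G = 1.083333
t=1: π = [0.2083, 0.1806, 0.2708, 0.1458, 0.1944], E[r] = 1.8472, γ^t·E[r] = 1.662500, running G = 2.745833
t=2: π = [0.2176, 0.1615, 0.2645, 0.1626, 0.1939], E[r] = 1.8785, γ^t·E[r] = 1.521563, running G = 4.267396
t=3: π = [0.2184, 0.1628, 0.2611, 0.1641, 0.1937], E[r] = 1.8696, γ^t·E[r] = 1.362902, running G = 5.630298
t=4: π = [0.2182, 0.1631, 0.2606, 0.1642, 0.1939], E[r] = 1.8686, γ^t·E[r] = 1.225974, running G = 6.856272

G = 6.8563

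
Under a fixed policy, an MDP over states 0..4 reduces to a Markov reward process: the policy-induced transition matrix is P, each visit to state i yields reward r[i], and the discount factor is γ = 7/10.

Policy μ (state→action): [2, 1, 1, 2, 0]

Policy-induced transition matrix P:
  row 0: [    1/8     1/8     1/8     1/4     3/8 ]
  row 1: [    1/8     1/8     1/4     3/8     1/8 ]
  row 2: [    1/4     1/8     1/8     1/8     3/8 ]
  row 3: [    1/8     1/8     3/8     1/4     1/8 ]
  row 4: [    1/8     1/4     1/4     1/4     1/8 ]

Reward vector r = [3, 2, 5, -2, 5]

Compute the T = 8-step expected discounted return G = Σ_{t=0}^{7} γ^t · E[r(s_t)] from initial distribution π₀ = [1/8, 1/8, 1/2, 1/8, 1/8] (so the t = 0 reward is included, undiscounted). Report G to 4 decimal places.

t=0: π = [0.1250, 0.1250, 0.5000, 0.1250, 0.1250], E[r] = 3.5000, γ^t·E[r] = 3.500000, running G = 3.500000
t=1: π = [0.1875, 0.1406, 0.1875, 0.2031, 0.2813], E[r] = 2.7813, γ^t·E[r] = 1.946875, running G = 5.446875
t=2: π = [0.1484, 0.1602, 0.2285, 0.2441, 0.2188], E[r] = 2.5137, γ^t·E[r] = 1.231699, running G = 6.678574
t=3: π = [0.1536, 0.1523, 0.2334, 0.2415, 0.2192], E[r] = 2.5457, γ^t·E[r] = 0.873159, running G = 7.551734
t=4: π = [0.1542, 0.1524, 0.2318, 0.2399, 0.2217], E[r] = 2.5554, γ^t·E[r] = 0.613542, running G = 8.165275
t=5: π = [0.1540, 0.1527, 0.2317, 0.2401, 0.2215], E[r] = 2.5534, γ^t·E[r] = 0.429146, running G = 8.594421
t=6: π = [0.1540, 0.1527, 0.2318, 0.2401, 0.2214], E[r] = 2.5531, γ^t·E[r] = 0.300375, running G = 8.894796
t=7: π = [0.1540, 0.1527, 0.2318, 0.2401, 0.2214], E[r] = 2.5532, γ^t·E[r] = 0.210270, running G = 9.105066

G = 9.1051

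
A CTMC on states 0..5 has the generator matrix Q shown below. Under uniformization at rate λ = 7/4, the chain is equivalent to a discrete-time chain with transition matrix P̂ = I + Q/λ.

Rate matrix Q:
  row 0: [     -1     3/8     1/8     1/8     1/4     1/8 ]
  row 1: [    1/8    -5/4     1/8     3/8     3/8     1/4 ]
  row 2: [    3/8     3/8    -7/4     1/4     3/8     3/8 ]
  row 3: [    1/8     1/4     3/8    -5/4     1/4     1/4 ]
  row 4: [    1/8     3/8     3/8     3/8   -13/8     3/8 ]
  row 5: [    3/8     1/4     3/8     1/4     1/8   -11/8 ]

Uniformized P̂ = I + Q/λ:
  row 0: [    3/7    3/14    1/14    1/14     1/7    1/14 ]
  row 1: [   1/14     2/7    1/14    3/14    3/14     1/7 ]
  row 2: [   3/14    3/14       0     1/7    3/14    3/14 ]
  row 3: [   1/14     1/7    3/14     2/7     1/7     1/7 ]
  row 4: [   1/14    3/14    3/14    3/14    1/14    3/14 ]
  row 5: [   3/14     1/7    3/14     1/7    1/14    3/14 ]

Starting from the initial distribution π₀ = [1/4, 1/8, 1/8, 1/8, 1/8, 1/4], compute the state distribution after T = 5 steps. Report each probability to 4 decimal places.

π = [0.1765, 0.2045, 0.1316, 0.1810, 0.1450, 0.1614]

t=0: π = [0.2500, 0.1250, 0.1250, 0.1250, 0.1250, 0.2500]
t=1: π = [0.2143, 0.1964, 0.1339, 0.1607, 0.1339, 0.1607]
t=2: π = [0.1901, 0.2054, 0.1269, 0.1741, 0.1454, 0.1582]
t=3: π = [0.1800, 0.2052, 0.1306, 0.1792, 0.1449, 0.1600]
t=4: π = [0.1772, 0.2047, 0.1313, 0.1806, 0.1451, 0.1611]
t=5: π = [0.1765, 0.2045, 0.1316, 0.1810, 0.1450, 0.1614]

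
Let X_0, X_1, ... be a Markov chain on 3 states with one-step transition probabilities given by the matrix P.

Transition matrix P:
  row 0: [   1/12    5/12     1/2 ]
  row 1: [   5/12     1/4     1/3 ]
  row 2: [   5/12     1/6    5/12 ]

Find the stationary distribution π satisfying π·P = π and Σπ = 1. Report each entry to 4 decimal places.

π = [0.3125, 0.2670, 0.4205]

Balance equations π_j = Σ_i π_i·P[i][j]:
  π_0 = 1/12·π_0 + 5/12·π_1 + 5/12·π_2
  π_1 = 5/12·π_0 + 1/4·π_1 + 1/6·π_2
  normalize: π_0 + π_1 + π_2 = 1
Solving the linear system gives exactly π = [5/16, 47/176, 37/88].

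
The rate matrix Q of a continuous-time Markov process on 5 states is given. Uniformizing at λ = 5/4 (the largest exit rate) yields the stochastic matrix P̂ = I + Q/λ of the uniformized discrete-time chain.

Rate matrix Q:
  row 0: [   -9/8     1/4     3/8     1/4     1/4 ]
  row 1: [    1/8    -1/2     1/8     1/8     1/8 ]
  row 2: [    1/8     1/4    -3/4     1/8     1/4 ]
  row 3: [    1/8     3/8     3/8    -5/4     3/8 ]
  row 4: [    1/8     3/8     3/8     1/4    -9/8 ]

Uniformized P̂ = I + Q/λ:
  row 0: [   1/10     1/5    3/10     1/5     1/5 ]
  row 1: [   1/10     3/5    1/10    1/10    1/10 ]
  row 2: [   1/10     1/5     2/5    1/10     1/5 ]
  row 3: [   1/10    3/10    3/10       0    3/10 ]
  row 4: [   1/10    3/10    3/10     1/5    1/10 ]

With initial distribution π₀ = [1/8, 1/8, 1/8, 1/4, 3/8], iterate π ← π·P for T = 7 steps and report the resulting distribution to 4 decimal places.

t=0: π = [0.1250, 0.1250, 0.1250, 0.2500, 0.3750]
t=1: π = [0.1000, 0.3125, 0.2875, 0.1250, 0.1750]
t=2: π = [0.1000, 0.3550, 0.2663, 0.1150, 0.1638]
t=3: π = [0.1000, 0.3699, 0.2556, 0.1149, 0.1596]
t=4: π = [0.1000, 0.3754, 0.2516, 0.1145, 0.1585]
t=5: π = [0.1000, 0.3775, 0.2501, 0.1144, 0.1581]
t=6: π = [0.1000, 0.3782, 0.2495, 0.1144, 0.1579]
t=7: π = [0.1000, 0.3785, 0.2493, 0.1144, 0.1578]

π = [0.1000, 0.3785, 0.2493, 0.1144, 0.1578]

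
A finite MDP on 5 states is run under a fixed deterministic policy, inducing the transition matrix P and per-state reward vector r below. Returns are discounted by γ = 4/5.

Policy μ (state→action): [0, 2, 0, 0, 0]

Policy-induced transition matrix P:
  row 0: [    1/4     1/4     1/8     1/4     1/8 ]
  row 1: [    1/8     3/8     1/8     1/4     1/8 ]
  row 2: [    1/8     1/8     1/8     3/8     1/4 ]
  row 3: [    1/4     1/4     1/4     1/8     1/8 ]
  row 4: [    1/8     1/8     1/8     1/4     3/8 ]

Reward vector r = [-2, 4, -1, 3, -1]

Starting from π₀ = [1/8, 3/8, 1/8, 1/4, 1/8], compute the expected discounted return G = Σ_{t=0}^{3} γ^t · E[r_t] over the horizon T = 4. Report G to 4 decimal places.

G = 3.7580

t=0: π = [0.1250, 0.3750, 0.1250, 0.2500, 0.1250], E[r] = 1.7500, γ^t·E[r] = 1.750000, running G = 1.750000
t=1: π = [0.1719, 0.2656, 0.1563, 0.2344, 0.1719], E[r] = 1.0938, γ^t·E[r] = 0.875000, running G = 2.625000
t=2: π = [0.1758, 0.2422, 0.1543, 0.2402, 0.1875], E[r] = 0.9961, γ^t·E[r] = 0.637500, running G = 3.262500
t=3: π = [0.1770, 0.2375, 0.1550, 0.2393, 0.1912], E[r] = 0.9678, γ^t·E[r] = 0.495500, running G = 3.758000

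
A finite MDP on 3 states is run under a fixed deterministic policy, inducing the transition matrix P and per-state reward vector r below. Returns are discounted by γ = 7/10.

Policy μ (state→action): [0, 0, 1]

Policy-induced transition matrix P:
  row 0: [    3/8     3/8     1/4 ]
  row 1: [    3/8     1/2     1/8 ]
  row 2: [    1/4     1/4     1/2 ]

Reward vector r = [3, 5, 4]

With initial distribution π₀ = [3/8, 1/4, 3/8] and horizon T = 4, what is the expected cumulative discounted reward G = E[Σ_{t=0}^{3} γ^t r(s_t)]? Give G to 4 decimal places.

G = 10.0672

t=0: π = [0.3750, 0.2500, 0.3750], E[r] = 3.8750, γ^t·E[r] = 3.875000, running G = 3.875000
t=1: π = [0.3281, 0.3594, 0.3125], E[r] = 4.0313, γ^t·E[r] = 2.821875, running G = 6.696875
t=2: π = [0.3359, 0.3809, 0.2832], E[r] = 4.0449, γ^t·E[r] = 1.982012, running G = 8.678887
t=3: π = [0.3396, 0.3872, 0.2732], E[r] = 4.0476, γ^t·E[r] = 1.388329, running G = 10.067216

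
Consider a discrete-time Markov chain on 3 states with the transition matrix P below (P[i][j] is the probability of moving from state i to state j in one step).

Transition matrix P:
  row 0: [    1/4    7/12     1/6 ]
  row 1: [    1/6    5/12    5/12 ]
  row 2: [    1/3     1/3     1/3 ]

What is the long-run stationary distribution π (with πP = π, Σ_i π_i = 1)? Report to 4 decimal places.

π = [0.2416, 0.4295, 0.3289]

Balance equations π_j = Σ_i π_i·P[i][j]:
  π_0 = 1/4·π_0 + 1/6·π_1 + 1/3·π_2
  π_1 = 7/12·π_0 + 5/12·π_1 + 1/3·π_2
  normalize: π_0 + π_1 + π_2 = 1
Solving the linear system gives exactly π = [36/149, 64/149, 49/149].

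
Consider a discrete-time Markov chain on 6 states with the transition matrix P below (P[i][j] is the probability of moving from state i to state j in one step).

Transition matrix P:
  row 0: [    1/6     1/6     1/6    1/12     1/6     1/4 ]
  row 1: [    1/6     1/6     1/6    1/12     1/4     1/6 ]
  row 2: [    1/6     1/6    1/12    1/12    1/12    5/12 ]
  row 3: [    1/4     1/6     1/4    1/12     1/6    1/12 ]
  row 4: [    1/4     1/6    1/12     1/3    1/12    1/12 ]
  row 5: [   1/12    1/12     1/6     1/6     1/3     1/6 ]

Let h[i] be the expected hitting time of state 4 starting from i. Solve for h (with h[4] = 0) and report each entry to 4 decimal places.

First-step conditioning: h[4] = 0; for i ≠ 4, h[i] = 1 + Σ_k P[i][k]·h[k].
  h[0] = 1 + 1/6·h[0] + 1/6·h[1] + 1/6·h[2] + 1/12·h[3] + 1/4·h[5]
  h[1] = 1 + 1/6·h[0] + 1/6·h[1] + 1/6·h[2] + 1/12·h[3] + 1/6·h[5]
  h[2] = 1 + 1/6·h[0] + 1/6·h[1] + 1/12·h[2] + 1/12·h[3] + 5/12·h[5]
  h[3] = 1 + 1/4·h[0] + 1/6·h[1] + 1/4·h[2] + 1/12·h[3] + 1/12·h[5]
  h[5] = 1 + 1/12·h[0] + 1/12·h[1] + 1/6·h[2] + 1/6·h[3] + 1/6·h[5]
Solving the 5×5 linear system over states ≠ 4 gives exactly h = [97872/19925, 90908/19925, 4128/797, 4028/797, 0, 83568/19925] (h[4] = 0 is the target).

h = [4.9120, 4.5625, 5.1794, 5.0540, 0.0000, 4.1941]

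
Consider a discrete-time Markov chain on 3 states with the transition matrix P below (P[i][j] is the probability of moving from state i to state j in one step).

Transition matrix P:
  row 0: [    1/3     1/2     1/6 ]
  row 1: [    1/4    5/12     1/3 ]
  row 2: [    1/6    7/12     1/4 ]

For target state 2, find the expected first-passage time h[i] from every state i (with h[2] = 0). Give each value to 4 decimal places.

h = [4.1053, 3.4737, 0.0000]

First-step conditioning: h[2] = 0; for i ≠ 2, h[i] = 1 + Σ_k P[i][k]·h[k].
  h[0] = 1 + 1/3·h[0] + 1/2·h[1]
  h[1] = 1 + 1/4·h[0] + 5/12·h[1]
Solving the 2×2 linear system over states ≠ 2 gives exactly h = [78/19, 66/19, 0] (h[2] = 0 is the target).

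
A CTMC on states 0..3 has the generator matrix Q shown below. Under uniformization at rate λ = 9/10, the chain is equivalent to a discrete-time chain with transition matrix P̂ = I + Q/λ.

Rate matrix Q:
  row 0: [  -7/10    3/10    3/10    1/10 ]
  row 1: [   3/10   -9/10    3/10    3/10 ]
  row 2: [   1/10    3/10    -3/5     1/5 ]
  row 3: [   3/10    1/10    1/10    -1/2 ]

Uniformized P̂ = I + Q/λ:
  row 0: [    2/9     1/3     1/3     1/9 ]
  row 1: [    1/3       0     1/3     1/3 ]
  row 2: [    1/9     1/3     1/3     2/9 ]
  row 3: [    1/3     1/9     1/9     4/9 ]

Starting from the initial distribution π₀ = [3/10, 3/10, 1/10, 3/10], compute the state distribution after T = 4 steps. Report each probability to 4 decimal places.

π = [0.2454, 0.2041, 0.2711, 0.2794]

t=0: π = [0.3000, 0.3000, 0.1000, 0.3000]
t=1: π = [0.2778, 0.1667, 0.2667, 0.2889]
t=2: π = [0.2432, 0.2136, 0.2691, 0.2741]
t=3: π = [0.2465, 0.2012, 0.2724, 0.2798]
t=4: π = [0.2454, 0.2041, 0.2711, 0.2794]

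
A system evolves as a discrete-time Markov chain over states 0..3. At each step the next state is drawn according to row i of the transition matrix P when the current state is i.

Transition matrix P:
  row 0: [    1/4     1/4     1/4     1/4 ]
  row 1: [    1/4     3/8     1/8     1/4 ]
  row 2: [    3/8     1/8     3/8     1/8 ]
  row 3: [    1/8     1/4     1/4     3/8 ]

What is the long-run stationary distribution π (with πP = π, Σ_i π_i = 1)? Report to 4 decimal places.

π = [0.2500, 0.2500, 0.2500, 0.2500]

Balance equations π_j = Σ_i π_i·P[i][j]:
  π_0 = 1/4·π_0 + 1/4·π_1 + 3/8·π_2 + 1/8·π_3
  π_1 = 1/4·π_0 + 3/8·π_1 + 1/8·π_2 + 1/4·π_3
  π_2 = 1/4·π_0 + 1/8·π_1 + 3/8·π_2 + 1/4·π_3
  normalize: π_0 + π_1 + π_2 + π_3 = 1
Solving the linear system gives exactly π = [1/4, 1/4, 1/4, 1/4].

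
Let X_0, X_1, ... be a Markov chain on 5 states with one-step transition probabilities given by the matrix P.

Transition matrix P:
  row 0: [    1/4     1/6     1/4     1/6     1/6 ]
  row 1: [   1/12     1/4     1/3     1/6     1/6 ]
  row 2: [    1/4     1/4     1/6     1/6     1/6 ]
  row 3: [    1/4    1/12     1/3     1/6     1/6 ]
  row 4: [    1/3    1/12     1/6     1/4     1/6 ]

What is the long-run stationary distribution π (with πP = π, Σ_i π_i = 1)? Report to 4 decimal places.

π = [0.2351, 0.1725, 0.2451, 0.1806, 0.1667]

Balance equations π_j = Σ_i π_i·P[i][j]:
  π_0 = 1/4·π_0 + 1/12·π_1 + 1/4·π_2 + 1/4·π_3 + 1/3·π_4
  π_1 = 1/6·π_0 + 1/4·π_1 + 1/4·π_2 + 1/12·π_3 + 1/12·π_4
  π_2 = 1/4·π_0 + 1/3·π_1 + 1/6·π_2 + 1/3·π_3 + 1/6·π_4
  π_3 = 1/6·π_0 + 1/6·π_1 + 1/6·π_2 + 1/6·π_3 + 1/4·π_4
  normalize: π_0 + π_1 + π_2 + π_3 + π_4 = 1
Solving the linear system gives exactly π = [601/2556, 49/284, 1253/5112, 13/72, 1/6].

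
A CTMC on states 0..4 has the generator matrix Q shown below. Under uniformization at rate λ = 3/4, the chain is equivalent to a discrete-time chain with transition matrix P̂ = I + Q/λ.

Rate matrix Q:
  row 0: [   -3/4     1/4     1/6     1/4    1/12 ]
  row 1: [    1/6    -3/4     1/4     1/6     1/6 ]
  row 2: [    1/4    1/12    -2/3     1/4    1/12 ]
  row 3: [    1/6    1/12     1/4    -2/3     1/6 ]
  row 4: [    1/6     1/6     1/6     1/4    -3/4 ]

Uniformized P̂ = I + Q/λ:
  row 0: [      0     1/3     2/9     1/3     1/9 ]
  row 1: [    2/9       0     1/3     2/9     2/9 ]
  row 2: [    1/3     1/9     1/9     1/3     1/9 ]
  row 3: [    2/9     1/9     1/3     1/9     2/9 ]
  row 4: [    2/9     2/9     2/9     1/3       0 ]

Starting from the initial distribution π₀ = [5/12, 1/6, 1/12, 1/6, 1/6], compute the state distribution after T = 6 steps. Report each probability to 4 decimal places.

t=0: π = [0.4167, 0.1667, 0.0833, 0.1667, 0.1667]
t=1: π = [0.1389, 0.2037, 0.2500, 0.2778, 0.1296]
t=2: π = [0.2191, 0.1337, 0.2479, 0.2490, 0.1502]
t=3: π = [0.2011, 0.1616, 0.2372, 0.2631, 0.1369]
t=4: π = [0.2039, 0.1531, 0.2431, 0.2569, 0.1431]
t=5: π = [0.2039, 0.1553, 0.2408, 0.2592, 0.1408]
t=6: π = [0.2037, 0.1548, 0.2415, 0.2585, 0.1415]

π = [0.2037, 0.1548, 0.2415, 0.2585, 0.1415]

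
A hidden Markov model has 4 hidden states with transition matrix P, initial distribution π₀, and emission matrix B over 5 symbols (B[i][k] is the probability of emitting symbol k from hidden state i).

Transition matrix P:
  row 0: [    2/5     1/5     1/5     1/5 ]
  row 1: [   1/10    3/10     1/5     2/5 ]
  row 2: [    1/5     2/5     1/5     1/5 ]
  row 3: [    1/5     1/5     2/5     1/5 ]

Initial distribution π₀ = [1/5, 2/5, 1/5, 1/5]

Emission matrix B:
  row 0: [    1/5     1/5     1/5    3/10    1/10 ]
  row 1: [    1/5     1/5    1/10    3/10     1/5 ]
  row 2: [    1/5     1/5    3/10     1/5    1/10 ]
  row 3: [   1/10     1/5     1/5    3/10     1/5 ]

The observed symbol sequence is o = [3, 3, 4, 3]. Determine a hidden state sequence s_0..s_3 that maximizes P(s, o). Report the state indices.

t=0: δ = [6.000e-02, 1.200e-01, 4.000e-02, 6.000e-02]  (obs o_0=3)
t=1: δ = [7.200e-03, 1.080e-02, 4.800e-03, 1.440e-02]  ψ = [0, 1, 1, 1]  (obs o_1=3)
t=2: δ = [2.880e-04, 6.480e-04, 5.760e-04, 8.640e-04]  ψ = [0, 1, 3, 1]  (obs o_2=4)
t=3: δ = [5.184e-05, 6.912e-05, 6.912e-05, 7.776e-05]  ψ = [3, 2, 3, 1]  (obs o_3=3)
backtrack: best end state = 3; path = [1, 1, 1, 3]

path = [1, 1, 1, 3]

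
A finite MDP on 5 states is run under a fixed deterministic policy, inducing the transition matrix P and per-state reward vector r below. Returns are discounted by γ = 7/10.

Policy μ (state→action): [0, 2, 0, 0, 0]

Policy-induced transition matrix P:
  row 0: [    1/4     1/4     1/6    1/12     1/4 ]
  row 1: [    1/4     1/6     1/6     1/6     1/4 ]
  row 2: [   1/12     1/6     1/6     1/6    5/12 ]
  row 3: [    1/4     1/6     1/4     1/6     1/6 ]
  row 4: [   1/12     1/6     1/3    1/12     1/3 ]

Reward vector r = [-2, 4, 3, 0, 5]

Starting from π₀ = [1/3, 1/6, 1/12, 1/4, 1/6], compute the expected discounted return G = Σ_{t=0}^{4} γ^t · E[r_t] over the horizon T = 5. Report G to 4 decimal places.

G = 5.4379

t=0: π = [0.3333, 0.1667, 0.0833, 0.2500, 0.1667], E[r] = 1.0833, γ^t·E[r] = 1.083333, running G = 1.083333
t=1: π = [0.2083, 0.1944, 0.2153, 0.1250, 0.2569], E[r] = 2.2917, γ^t·E[r] = 1.604167, running G = 2.687500
t=2: π = [0.1713, 0.1840, 0.2199, 0.1279, 0.2969], E[r] = 2.5376, γ^t·E[r] = 1.243432, running G = 3.930932
t=3: π = [0.1639, 0.1809, 0.2268, 0.1277, 0.3007], E[r] = 2.5801, γ^t·E[r] = 0.884975, running G = 4.815907
t=4: π = [0.1621, 0.1803, 0.2274, 0.1279, 0.3022], E[r] = 2.5905, γ^t·E[r] = 0.621987, running G = 5.437894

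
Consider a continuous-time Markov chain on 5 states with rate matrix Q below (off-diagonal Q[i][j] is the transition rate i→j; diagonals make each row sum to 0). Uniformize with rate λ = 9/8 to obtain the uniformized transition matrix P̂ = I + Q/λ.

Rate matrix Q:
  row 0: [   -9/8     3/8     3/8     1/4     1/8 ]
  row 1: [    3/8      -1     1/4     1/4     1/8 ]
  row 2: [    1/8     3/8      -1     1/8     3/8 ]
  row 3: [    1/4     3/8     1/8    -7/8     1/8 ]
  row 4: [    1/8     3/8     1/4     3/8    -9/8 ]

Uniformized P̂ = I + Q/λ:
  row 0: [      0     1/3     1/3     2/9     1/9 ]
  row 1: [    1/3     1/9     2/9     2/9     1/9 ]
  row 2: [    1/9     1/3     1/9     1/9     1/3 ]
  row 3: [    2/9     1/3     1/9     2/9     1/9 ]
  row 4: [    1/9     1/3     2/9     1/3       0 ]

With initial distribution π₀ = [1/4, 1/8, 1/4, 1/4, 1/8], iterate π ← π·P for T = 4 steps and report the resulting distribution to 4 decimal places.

t=0: π = [0.2500, 0.1250, 0.2500, 0.2500, 0.1250]
t=1: π = [0.1389, 0.3056, 0.1944, 0.2083, 0.1528]
t=2: π = [0.1867, 0.2654, 0.1929, 0.2176, 0.1373]
t=3: π = [0.1735, 0.2743, 0.1974, 0.2160, 0.1387]
t=4: π = [0.1768, 0.2724, 0.1956, 0.2157, 0.1396]

π = [0.1768, 0.2724, 0.1956, 0.2157, 0.1396]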